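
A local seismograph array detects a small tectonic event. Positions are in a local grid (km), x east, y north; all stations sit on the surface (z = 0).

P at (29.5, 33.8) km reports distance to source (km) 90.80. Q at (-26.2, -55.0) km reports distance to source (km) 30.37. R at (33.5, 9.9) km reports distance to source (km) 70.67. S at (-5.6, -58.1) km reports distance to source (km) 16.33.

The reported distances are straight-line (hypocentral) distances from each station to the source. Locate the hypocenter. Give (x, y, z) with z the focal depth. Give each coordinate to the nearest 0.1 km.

Each station gives a sphere (x−x_i)² + (y−y_i)² + z² = d_i² (stations at z=0).
Subtracting the P sphere from Q and R: z² cancels, leaving linear equations in x and y:
-111.4 x − 177.6 y = 9021.05
8.0 x − 47.8 y = 2457.96
Solving: x ≈ 0.790, y ≈ -51.290 km (keep extra digits for the depth step; rounded: 0.8, -51.3).
Then from the P sphere: z² = 90.80² − (x − 29.5)² − (y − 33.8)² with x = 0.790, y = -51.290, so z ≈ 13.419 ≈ 13.4 km.

x ≈ 0.8 km, y ≈ -51.3 km, depth ≈ 13.4 km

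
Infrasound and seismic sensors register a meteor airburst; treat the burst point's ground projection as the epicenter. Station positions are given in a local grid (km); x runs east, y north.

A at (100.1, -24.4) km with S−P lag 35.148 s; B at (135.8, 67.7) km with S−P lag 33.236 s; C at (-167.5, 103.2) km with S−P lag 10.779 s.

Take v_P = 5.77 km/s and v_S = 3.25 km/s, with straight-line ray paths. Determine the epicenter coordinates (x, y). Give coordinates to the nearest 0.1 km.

Distance from S−P lag: d = Δt · v_P v_S / (v_P − v_S) = Δt · (5.77·3.25)/(5.77−3.25) ≈ 7.4415·Δt.
So d_A = 261.55, d_B = 247.32, d_C = 80.21 km.
Circle about each station: (x − 100.1)² + (y + 24.4)² = 261.55²; (x − 135.8)² + (y − 67.7)² = 247.32²; (x + 167.5)² + (y − 103.2)² = 80.21².
Subtracting the A equation from the B and C equations removes the quadratic terms:
71.4 x + 184.2 y = 19650.78
-535.2 x + 255.2 y = 90065.88
Solving the 2×2 system: x ≈ -99.1, y ≈ 145.1 km.

-99.1 km east, 145.1 km north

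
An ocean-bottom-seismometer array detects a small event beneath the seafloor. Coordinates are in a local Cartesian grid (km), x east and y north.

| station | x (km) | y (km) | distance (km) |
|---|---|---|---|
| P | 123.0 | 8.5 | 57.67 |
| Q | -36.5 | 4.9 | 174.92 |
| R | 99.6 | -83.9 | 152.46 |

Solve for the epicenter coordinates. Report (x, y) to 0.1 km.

Circle about each station: (x − 123.0)² + (y − 8.5)² = 57.67²; (x + 36.5)² + (y − 4.9)² = 174.92²; (x − 99.6)² + (y + 83.9)² = 152.46².
Subtracting the P equation from the Q and R equations removes the quadratic terms:
-319.0 x − 7.2 y = -41116.17
-46.8 x − 184.8 y = -18160.10
Solving the 2×2 system: x ≈ 127.4, y ≈ 66.0 km.
Check against P (with the unrounded x, y): √((x − 123.0)²+(y − 8.5)²) = 57.67 ≈ 57.67 km. ✓

127.4 km east, 66.0 km north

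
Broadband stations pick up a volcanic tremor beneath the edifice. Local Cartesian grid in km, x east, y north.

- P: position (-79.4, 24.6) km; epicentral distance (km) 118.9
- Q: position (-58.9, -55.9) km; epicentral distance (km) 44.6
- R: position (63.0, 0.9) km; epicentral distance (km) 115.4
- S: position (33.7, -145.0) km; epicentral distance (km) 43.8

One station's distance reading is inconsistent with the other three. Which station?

S

Solve using three stations at a time. Using P, Q, R (subtract circle equations pairwise → linear system) gives (x, y) ≈ (-20.5, -78.7).
Distances from that point to each station vs reported:
  P: calculated 118.9 vs reported 118.9 → residual 0.0 km
  Q: calculated 44.6 vs reported 44.6 → residual 0.0 km
  R: calculated 115.4 vs reported 115.4 → residual 0.0 km
  S: calculated 85.6 vs reported 43.8 → residual 41.8 km
P, Q, R are mutually consistent (residuals ≈ 0); S is off by 41.8 km.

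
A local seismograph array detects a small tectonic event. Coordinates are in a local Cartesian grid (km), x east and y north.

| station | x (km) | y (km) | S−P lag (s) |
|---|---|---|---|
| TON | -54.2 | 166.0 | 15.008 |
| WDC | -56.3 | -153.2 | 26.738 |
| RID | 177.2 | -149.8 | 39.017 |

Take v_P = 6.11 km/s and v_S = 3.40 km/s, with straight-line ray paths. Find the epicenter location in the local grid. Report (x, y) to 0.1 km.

Distance from S−P lag: d = Δt · v_P v_S / (v_P − v_S) = Δt · (6.11·3.40)/(6.11−3.40) ≈ 7.6657·Δt.
So d_TON = 115.05, d_WDC = 204.97, d_RID = 299.09 km.
Circle about each station: (x + 54.2)² + (y − 166.0)² = 115.05²; (x + 56.3)² + (y + 153.2)² = 204.97²; (x − 177.2)² + (y + 149.8)² = 299.09².
Subtracting pairs of circle equations eliminates x²+y² and gives linear equations (the radical axes):
-4.2 x − 638.4 y = -32629.91
462.8 x − 631.6 y = -52872.09
Solving the 2×2 system: x ≈ -44.1, y ≈ 51.4 km.

x ≈ -44.1 km, y ≈ 51.4 km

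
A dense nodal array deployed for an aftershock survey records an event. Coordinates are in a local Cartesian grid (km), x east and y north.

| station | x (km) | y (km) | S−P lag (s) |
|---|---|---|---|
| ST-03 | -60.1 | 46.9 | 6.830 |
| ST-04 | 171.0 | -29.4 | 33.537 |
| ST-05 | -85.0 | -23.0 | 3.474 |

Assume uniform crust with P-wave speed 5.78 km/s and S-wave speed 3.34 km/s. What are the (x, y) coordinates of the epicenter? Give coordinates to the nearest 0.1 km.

Distance from S−P lag: d = Δt · v_P v_S / (v_P − v_S) = Δt · (5.78·3.34)/(5.78−3.34) ≈ 7.9120·Δt.
So d_ST-03 = 54.04, d_ST-04 = 265.34, d_ST-05 = 27.49 km.
Circle about each station: (x + 60.1)² + (y − 46.9)² = 54.04²; (x − 171.0)² + (y + 29.4)² = 265.34²; (x + 85.0)² + (y + 23.0)² = 27.49².
Subtracting pairs of circle equations eliminates x²+y² and gives linear equations (the radical axes):
462.2 x − 152.6 y = -43191.25
-49.8 x − 139.8 y = 4107.00
Solving the 2×2 system: x ≈ -92.3, y ≈ 3.5 km.

-92.3 km east, 3.5 km north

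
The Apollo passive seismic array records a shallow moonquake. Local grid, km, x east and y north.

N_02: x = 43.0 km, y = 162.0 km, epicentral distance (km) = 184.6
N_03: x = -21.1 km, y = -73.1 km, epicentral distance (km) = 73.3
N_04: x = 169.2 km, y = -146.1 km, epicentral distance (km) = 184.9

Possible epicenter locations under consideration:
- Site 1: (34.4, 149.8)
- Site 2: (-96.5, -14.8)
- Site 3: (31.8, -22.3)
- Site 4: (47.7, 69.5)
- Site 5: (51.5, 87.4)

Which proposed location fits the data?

Site 3

For each candidate, compare |candidate − station| to the reported distance:
Site 1: residuals N_02 169.7, N_03 156.4, N_04 140.3 → max 169.7 km
Site 2: residuals N_02 40.6, N_03 22.0, N_04 111.5 → max 111.5 km
Site 3: residuals N_02 0.0, N_03 0.0, N_04 0.0 → max 0.0 km
Site 4: residuals N_02 92.0, N_03 85.0, N_04 62.6 → max 92.0 km
Site 5: residuals N_02 109.5, N_03 102.9, N_04 76.6 → max 109.5 km
Only Site 3 has all residuals ≈ 0.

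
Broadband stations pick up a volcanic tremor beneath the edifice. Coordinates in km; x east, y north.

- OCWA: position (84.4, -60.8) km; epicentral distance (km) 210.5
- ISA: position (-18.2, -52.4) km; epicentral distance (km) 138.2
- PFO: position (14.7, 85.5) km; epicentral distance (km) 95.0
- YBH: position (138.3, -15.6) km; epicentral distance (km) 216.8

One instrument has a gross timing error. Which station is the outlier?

Solve using three stations at a time. Using OCWA, ISA, PFO (subtract circle equations pairwise → linear system) gives (x, y) ≈ (-79.3, 71.6).
Distances from that point to each station vs reported:
  OCWA: calculated 210.5 vs reported 210.5 → residual 0.0 km
  ISA: calculated 138.2 vs reported 138.2 → residual 0.0 km
  PFO: calculated 95.0 vs reported 95.0 → residual 0.0 km
  YBH: calculated 234.4 vs reported 216.8 → residual 17.6 km
OCWA, ISA, PFO are mutually consistent (residuals ≈ 0); YBH is off by 17.6 km.

YBH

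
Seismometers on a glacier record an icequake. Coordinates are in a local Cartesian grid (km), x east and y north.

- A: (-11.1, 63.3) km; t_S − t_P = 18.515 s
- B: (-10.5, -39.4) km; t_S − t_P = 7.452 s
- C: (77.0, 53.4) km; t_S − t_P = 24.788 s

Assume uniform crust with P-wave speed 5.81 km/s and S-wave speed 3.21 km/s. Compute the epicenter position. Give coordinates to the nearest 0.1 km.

Distance from S−P lag: d = Δt · v_P v_S / (v_P − v_S) = Δt · (5.81·3.21)/(5.81−3.21) ≈ 7.1731·Δt.
So d_A = 132.81, d_B = 53.45, d_C = 177.81 km.
Circle about each station: (x + 11.1)² + (y − 63.3)² = 132.81²; (x + 10.5)² + (y + 39.4)² = 53.45²; (x − 77.0)² + (y − 53.4)² = 177.81².
Subtracting the A equation from the B and C equations removes the quadratic terms:
1.2 x − 205.4 y = 12314.10
176.2 x − 19.8 y = -9327.44
Solving the 2×2 system: x ≈ -59.7, y ≈ -60.3 km.

(-59.7, -60.3)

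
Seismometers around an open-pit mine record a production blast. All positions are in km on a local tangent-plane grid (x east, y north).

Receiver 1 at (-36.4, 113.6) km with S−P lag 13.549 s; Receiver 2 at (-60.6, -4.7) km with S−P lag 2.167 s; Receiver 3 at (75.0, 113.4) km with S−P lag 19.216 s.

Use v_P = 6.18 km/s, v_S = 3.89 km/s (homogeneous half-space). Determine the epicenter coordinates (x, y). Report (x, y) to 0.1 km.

(-72.8, -23.9)

Distance from S−P lag: d = Δt · v_P v_S / (v_P − v_S) = Δt · (6.18·3.89)/(6.18−3.89) ≈ 10.4979·Δt.
So d_Receiver 1 = 142.24, d_Receiver 2 = 22.75, d_Receiver 3 = 201.73 km.
Circle about each station: (x + 36.4)² + (y − 113.6)² = 142.24²; (x + 60.6)² + (y + 4.7)² = 22.75²; (x − 75.0)² + (y − 113.4)² = 201.73².
Subtracting the Receiver 1 equation from the Receiver 2 and Receiver 3 equations removes the quadratic terms:
-48.4 x − 236.6 y = 9179.19
222.8 x − 0.4 y = -16208.14
Solving the 2×2 system: x ≈ -72.8, y ≈ -23.9 km.
Check against Receiver 1 (with the unrounded x, y): √((x + 36.4)²+(y − 113.6)²) = 142.24 ≈ 142.24 km. ✓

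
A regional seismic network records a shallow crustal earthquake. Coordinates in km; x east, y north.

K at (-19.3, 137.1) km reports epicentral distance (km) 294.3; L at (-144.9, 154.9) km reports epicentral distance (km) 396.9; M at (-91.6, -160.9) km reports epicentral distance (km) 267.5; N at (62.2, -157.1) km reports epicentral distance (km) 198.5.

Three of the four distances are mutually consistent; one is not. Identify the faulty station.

N

Solve using three stations at a time. Using K, L, M (subtract circle equations pairwise → linear system) gives (x, y) ≈ (166.6, -91.0).
Distances from that point to each station vs reported:
  K: calculated 294.3 vs reported 294.3 → residual 0.0 km
  L: calculated 396.9 vs reported 396.9 → residual 0.0 km
  M: calculated 267.5 vs reported 267.5 → residual 0.0 km
  N: calculated 123.6 vs reported 198.5 → residual 74.9 km
K, L, M are mutually consistent (residuals ≈ 0); N is off by 74.9 km.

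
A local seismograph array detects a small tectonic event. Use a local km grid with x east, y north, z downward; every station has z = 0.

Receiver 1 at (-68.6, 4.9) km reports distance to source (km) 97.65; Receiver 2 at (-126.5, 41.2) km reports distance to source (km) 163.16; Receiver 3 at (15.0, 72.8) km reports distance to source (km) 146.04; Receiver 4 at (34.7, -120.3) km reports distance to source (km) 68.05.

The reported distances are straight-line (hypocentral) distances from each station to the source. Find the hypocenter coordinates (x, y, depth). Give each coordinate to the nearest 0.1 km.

(-8.6, -70.4, 16.3)

Each station gives a sphere (x−x_i)² + (y−y_i)² + z² = d_i² (stations at z=0).
Subtracting the Receiver 1 sphere from Receiver 2 and Receiver 3: z² cancels, leaving linear equations in x and y:
-115.8 x + 72.6 y = -4115.94
167.2 x + 135.8 y = -10997.29
Solving: x ≈ -8.594, y ≈ -70.401 km (keep extra digits for the depth step; rounded: -8.6, -70.4).
Then from the Receiver 1 sphere: z² = 97.65² − (x + 68.6)² − (y − 4.9)² with x = -8.594, y = -70.401, so z ≈ 16.265 ≈ 16.3 km.
Check against Receiver 4 (with the unrounded solution): distance 68.04 ≈ 68.05 km. ✓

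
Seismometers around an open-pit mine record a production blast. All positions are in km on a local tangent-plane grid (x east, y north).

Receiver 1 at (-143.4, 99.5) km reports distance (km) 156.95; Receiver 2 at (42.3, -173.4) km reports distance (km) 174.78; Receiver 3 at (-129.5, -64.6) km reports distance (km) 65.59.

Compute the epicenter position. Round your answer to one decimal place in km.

x ≈ -69.2 km, y ≈ -38.8 km

Circle about each station: (x + 143.4)² + (y − 99.5)² = 156.95²; (x − 42.3)² + (y + 173.4)² = 174.78²; (x + 129.5)² + (y + 64.6)² = 65.59².
Subtracting the Receiver 1 equation from the Receiver 2 and Receiver 3 equations removes the quadratic terms:
371.4 x − 545.8 y = -4521.71
27.8 x − 328.2 y = 10810.85
Solving the 2×2 system: x ≈ -69.2, y ≈ -38.8 km.
Check against Receiver 1 (with the unrounded x, y): √((x + 143.4)²+(y − 99.5)²) = 156.95 ≈ 156.95 km. ✓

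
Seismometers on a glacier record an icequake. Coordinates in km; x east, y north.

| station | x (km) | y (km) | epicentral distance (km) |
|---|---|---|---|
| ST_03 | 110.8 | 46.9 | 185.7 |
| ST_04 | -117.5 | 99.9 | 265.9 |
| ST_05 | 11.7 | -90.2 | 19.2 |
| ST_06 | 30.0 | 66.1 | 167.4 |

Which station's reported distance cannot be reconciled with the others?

ST_04

Solve using three stations at a time. Using ST_03, ST_05, ST_06 (subtract circle equations pairwise → linear system) gives (x, y) ≈ (-6.1, -97.4).
Distances from that point to each station vs reported:
  ST_03: calculated 185.7 vs reported 185.7 → residual 0.0 km
  ST_04: calculated 226.5 vs reported 265.9 → residual 39.4 km
  ST_05: calculated 19.2 vs reported 19.2 → residual 0.0 km
  ST_06: calculated 167.4 vs reported 167.4 → residual 0.0 km
ST_03, ST_05, ST_06 are mutually consistent (residuals ≈ 0); ST_04 is off by 39.4 km.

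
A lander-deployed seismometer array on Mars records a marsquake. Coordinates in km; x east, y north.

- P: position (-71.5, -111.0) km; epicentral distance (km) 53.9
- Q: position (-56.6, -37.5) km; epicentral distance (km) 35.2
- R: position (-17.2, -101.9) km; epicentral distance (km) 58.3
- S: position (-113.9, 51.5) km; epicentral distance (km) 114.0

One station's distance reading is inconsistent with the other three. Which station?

Solve using three stations at a time. Using P, Q, S (subtract circle equations pairwise → linear system) gives (x, y) ≈ (-84.7, -58.7).
Distances from that point to each station vs reported:
  P: calculated 53.9 vs reported 53.9 → residual 0.0 km
  Q: calculated 35.2 vs reported 35.2 → residual 0.0 km
  R: calculated 80.2 vs reported 58.3 → residual 21.9 km
  S: calculated 114.0 vs reported 114.0 → residual 0.0 km
P, Q, S are mutually consistent (residuals ≈ 0); R is off by 21.9 km.

R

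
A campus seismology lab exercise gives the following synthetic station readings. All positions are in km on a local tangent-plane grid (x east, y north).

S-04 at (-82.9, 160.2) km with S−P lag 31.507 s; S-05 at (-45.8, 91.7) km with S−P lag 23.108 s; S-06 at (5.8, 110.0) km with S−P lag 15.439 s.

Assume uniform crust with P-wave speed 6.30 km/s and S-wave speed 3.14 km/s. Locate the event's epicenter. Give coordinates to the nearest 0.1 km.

(98.6, 83.0)

Distance from S−P lag: d = Δt · v_P v_S / (v_P − v_S) = Δt · (6.30·3.14)/(6.30−3.14) ≈ 6.2601·Δt.
So d_S-04 = 197.24, d_S-05 = 144.66, d_S-06 = 96.65 km.
Circle about each station: (x + 82.9)² + (y − 160.2)² = 197.24²; (x + 45.8)² + (y − 91.7)² = 144.66²; (x − 5.8)² + (y − 110.0)² = 96.65².
Subtracting the S-04 equation from the S-05 and S-06 equations removes the quadratic terms:
74.2 x − 137.0 y = -4052.82
177.4 x − 100.4 y = 9159.59
Solving the 2×2 system: x ≈ 98.6, y ≈ 83.0 km.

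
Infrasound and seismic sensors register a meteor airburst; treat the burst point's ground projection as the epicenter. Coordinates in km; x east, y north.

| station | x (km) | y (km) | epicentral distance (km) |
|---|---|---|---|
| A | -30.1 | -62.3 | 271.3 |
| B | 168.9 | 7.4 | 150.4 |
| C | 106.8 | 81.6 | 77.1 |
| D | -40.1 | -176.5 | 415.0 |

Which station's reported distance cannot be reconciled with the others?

D

Solve using three stations at a time. Using A, B, C (subtract circle equations pairwise → linear system) gives (x, y) ≈ (134.1, 153.7).
Distances from that point to each station vs reported:
  A: calculated 271.3 vs reported 271.3 → residual 0.0 km
  B: calculated 150.4 vs reported 150.4 → residual 0.0 km
  C: calculated 77.1 vs reported 77.1 → residual 0.0 km
  D: calculated 373.3 vs reported 415.0 → residual 41.7 km
A, B, C are mutually consistent (residuals ≈ 0); D is off by 41.7 km.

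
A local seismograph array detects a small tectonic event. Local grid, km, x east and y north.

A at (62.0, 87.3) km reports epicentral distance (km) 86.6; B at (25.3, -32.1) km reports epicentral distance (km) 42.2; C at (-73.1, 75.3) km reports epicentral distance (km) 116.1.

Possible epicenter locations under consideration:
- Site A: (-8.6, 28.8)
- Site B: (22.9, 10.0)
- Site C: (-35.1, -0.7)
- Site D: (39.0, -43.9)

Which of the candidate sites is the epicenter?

Site B

For each candidate, compare |candidate − station| to the reported distance:
Site A: residuals A 5.1, B 27.5, C 36.6 → max 36.6 km
Site B: residuals A 0.0, B 0.0, C 0.0 → max 0.0 km
Site C: residuals A 44.4, B 25.9, C 31.1 → max 44.4 km
Site D: residuals A 46.6, B 24.1, C 47.5 → max 47.5 km
Only Site B has all residuals ≈ 0.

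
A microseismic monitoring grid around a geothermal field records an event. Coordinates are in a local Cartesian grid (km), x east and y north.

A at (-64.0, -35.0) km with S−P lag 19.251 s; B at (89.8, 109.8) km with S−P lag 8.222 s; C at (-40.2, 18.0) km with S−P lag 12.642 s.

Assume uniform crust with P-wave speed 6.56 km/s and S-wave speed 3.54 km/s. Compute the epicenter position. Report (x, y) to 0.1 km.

(44.5, 65.7)

Distance from S−P lag: d = Δt · v_P v_S / (v_P − v_S) = Δt · (6.56·3.54)/(6.56−3.54) ≈ 7.6895·Δt.
So d_A = 148.03, d_B = 63.22, d_C = 97.21 km.
Circle about each station: (x + 64.0)² + (y + 35.0)² = 148.03²; (x − 89.8)² + (y − 109.8)² = 63.22²; (x + 40.2)² + (y − 18.0)² = 97.21².
Subtracting the A equation from the B and C equations removes the quadratic terms:
307.6 x + 289.6 y = 32715.19
47.6 x + 106.0 y = 9082.14
Solving the 2×2 system: x ≈ 44.5, y ≈ 65.7 km.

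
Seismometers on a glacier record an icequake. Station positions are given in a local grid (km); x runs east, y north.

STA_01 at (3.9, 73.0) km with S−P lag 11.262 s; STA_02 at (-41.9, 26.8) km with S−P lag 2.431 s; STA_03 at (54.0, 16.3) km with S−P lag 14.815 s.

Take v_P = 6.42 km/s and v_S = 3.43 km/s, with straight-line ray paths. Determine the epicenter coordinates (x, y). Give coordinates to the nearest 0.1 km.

Distance from S−P lag: d = Δt · v_P v_S / (v_P − v_S) = Δt · (6.42·3.43)/(6.42−3.43) ≈ 7.3647·Δt.
So d_STA_01 = 82.94, d_STA_02 = 17.90, d_STA_03 = 109.11 km.
Circle about each station: (x − 3.9)² + (y − 73.0)² = 82.94²; (x + 41.9)² + (y − 26.8)² = 17.90²; (x − 54.0)² + (y − 16.3)² = 109.11².
Subtracting pairs of circle equations eliminates x²+y² and gives linear equations (the radical axes):
-91.6 x − 92.4 y = 3688.27
100.2 x − 113.4 y = -7188.47
Solving the 2×2 system: x ≈ -55.1, y ≈ 14.7 km.
Check against STA_01 (with the unrounded x, y): √((x − 3.9)²+(y − 73.0)²) = 82.94 ≈ 82.94 km. ✓

(-55.1, 14.7)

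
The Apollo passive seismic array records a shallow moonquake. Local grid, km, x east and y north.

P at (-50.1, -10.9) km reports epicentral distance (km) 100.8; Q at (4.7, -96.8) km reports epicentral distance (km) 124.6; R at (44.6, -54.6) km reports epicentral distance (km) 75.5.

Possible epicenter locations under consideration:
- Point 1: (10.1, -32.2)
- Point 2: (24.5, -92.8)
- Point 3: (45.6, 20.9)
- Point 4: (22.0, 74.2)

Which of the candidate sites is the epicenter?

For each candidate, compare |candidate − station| to the reported distance:
Point 1: residuals P 36.9, Q 59.8, R 34.4 → max 59.8 km
Point 2: residuals P 10.0, Q 104.4, R 32.3 → max 104.4 km
Point 3: residuals P 0.0, Q 0.0, R 0.0 → max 0.0 km
Point 4: residuals P 10.7, Q 47.3, R 55.3 → max 55.3 km
Only Point 3 has all residuals ≈ 0.

Point 3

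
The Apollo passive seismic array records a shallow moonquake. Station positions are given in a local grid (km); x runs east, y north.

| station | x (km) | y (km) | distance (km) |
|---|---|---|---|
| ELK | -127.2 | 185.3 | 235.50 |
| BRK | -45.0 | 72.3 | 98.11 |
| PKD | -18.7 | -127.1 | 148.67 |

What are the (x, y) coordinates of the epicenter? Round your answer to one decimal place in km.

x ≈ 32.7 km, y ≈ 12.4 km

Circle about each station: (x + 127.2)² + (y − 185.3)² = 235.50²; (x + 45.0)² + (y − 72.3)² = 98.11²; (x + 18.7)² + (y + 127.1)² = 148.67².
Subtracting the ELK equation from the BRK and PKD equations removes the quadratic terms:
164.4 x − 226.0 y = 2571.04
217.0 x − 624.8 y = -654.35
Solving the 2×2 system: x ≈ 32.7, y ≈ 12.4 km.
Check against ELK (with the unrounded x, y): √((x + 127.2)²+(y − 185.3)²) = 235.49 ≈ 235.50 km. ✓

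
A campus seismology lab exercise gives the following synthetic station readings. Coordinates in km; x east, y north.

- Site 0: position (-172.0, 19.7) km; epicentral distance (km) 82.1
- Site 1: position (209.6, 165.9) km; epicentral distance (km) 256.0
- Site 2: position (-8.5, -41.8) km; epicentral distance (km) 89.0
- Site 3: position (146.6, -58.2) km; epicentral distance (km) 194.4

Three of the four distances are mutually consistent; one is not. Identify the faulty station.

Site 0

Solve using three stations at a time. Using Site 1, Site 2, Site 3 (subtract circle equations pairwise → linear system) gives (x, y) ≈ (-17.0, 46.8).
Distances from that point to each station vs reported:
  Site 0: calculated 157.3 vs reported 82.1 → residual 75.2 km
  Site 1: calculated 256.0 vs reported 256.0 → residual 0.0 km
  Site 2: calculated 89.0 vs reported 89.0 → residual 0.0 km
  Site 3: calculated 194.4 vs reported 194.4 → residual 0.0 km
Site 1, Site 2, Site 3 are mutually consistent (residuals ≈ 0); Site 0 is off by 75.2 km.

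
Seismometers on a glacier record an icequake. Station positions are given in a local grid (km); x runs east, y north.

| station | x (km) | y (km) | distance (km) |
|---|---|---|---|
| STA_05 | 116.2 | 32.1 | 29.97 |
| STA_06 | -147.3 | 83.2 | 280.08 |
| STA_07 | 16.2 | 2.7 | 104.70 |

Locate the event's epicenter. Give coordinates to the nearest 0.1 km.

(120.9, 2.5)

Circle about each station: (x − 116.2)² + (y − 32.1)² = 29.97²; (x + 147.3)² + (y − 83.2)² = 280.08²; (x − 16.2)² + (y − 2.7)² = 104.70².
Subtracting pairs of circle equations eliminates x²+y² and gives linear equations (the radical axes):
-527.0 x + 102.2 y = -63459.93
-200.0 x − 58.8 y = -24327.01
Solving the 2×2 system: x ≈ 120.9, y ≈ 2.5 km.
Check against STA_05 (with the unrounded x, y): √((x − 116.2)²+(y − 32.1)²) = 29.98 ≈ 29.97 km. ✓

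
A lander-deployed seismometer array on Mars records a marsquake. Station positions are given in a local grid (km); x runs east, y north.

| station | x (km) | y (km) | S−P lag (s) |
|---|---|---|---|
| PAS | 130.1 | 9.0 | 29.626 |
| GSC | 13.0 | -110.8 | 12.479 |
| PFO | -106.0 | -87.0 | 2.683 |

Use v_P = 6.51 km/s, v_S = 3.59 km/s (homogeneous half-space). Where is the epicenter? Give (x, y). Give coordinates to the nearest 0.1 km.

Distance from S−P lag: d = Δt · v_P v_S / (v_P − v_S) = Δt · (6.51·3.59)/(6.51−3.59) ≈ 8.0037·Δt.
So d_PAS = 237.12, d_GSC = 99.88, d_PFO = 21.47 km.
Circle about each station: (x − 130.1)² + (y − 9.0)² = 237.12²; (x − 13.0)² + (y + 110.8)² = 99.88²; (x + 106.0)² + (y + 87.0)² = 21.47².
Subtracting the PAS equation from the GSC and PFO equations removes the quadratic terms:
-234.2 x − 239.6 y = 41688.51
-472.2 x − 192.0 y = 57562.92
Solving the 2×2 system: x ≈ -84.9, y ≈ -91.0 km.

(-84.9, -91.0)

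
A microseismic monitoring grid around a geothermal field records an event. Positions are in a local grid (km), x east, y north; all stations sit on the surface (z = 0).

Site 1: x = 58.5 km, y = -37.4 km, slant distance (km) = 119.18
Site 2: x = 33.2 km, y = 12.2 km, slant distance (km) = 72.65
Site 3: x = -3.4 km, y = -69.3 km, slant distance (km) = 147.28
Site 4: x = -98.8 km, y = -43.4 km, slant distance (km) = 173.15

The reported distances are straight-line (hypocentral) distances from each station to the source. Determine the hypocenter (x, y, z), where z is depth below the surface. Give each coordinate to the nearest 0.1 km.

x ≈ 25.9 km, y ≈ 67.2 km, depth ≈ 46.9 km

Each station gives a sphere (x−x_i)² + (y−y_i)² + z² = d_i² (stations at z=0).
Subtracting the Site 1 sphere from Site 2 and Site 3: z² cancels, leaving linear equations in x and y:
-50.6 x + 99.2 y = 5355.92
-123.8 x − 63.8 y = -7494.49
Solving: x ≈ 25.904, y ≈ 67.204 km (keep extra digits for the depth step; rounded: 25.9, 67.2).
Then from the Site 1 sphere: z² = 119.18² − (x − 58.5)² − (y + 37.4)² with x = 25.904, y = 67.204, so z ≈ 46.898 ≈ 46.9 km.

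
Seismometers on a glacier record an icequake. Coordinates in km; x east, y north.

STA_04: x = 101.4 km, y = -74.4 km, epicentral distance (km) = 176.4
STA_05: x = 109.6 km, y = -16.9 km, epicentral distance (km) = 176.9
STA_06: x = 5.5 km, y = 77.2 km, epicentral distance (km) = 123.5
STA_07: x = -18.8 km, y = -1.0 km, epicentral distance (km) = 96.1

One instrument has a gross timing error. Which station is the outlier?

STA_07

Solve using three stations at a time. Using STA_04, STA_05, STA_06 (subtract circle equations pairwise → linear system) gives (x, y) ≈ (-67.1, -22.6).
Distances from that point to each station vs reported:
  STA_04: calculated 176.3 vs reported 176.4 → residual 0.1 km
  STA_05: calculated 176.8 vs reported 176.9 → residual 0.1 km
  STA_06: calculated 123.4 vs reported 123.5 → residual 0.1 km
  STA_07: calculated 52.9 vs reported 96.1 → residual 43.2 km
STA_04, STA_05, STA_06 are mutually consistent (residuals ≈ 0); STA_07 is off by 43.2 km.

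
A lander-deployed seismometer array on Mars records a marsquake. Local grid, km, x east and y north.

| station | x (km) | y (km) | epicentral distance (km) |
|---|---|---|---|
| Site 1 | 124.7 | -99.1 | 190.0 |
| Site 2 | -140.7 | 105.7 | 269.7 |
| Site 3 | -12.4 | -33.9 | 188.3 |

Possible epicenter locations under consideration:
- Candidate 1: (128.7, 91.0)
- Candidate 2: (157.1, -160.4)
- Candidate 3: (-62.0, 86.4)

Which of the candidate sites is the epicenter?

Candidate 1

For each candidate, compare |candidate − station| to the reported distance:
Candidate 1: residuals Site 1 0.1, Site 2 0.1, Site 3 0.1 → max 0.1 km
Candidate 2: residuals Site 1 120.7, Site 2 129.7, Site 3 23.2 → max 129.7 km
Candidate 3: residuals Site 1 73.2, Site 2 188.7, Site 3 58.2 → max 188.7 km
Only Candidate 1 has all residuals ≈ 0.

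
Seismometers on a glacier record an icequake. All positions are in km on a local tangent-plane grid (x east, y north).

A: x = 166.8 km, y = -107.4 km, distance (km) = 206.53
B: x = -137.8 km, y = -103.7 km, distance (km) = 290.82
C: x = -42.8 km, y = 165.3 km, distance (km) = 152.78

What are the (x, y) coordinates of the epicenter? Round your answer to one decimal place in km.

(85.6, 82.5)

Circle about each station: (x − 166.8)² + (y + 107.4)² = 206.53²; (x + 137.8)² + (y + 103.7)² = 290.82²; (x + 42.8)² + (y − 165.3)² = 152.78².
Subtracting pairs of circle equations eliminates x²+y² and gives linear equations (the radical axes):
-609.2 x + 7.4 y = -51536.10
-419.2 x + 545.4 y = 9111.84
Solving the 2×2 system: x ≈ 85.6, y ≈ 82.5 km.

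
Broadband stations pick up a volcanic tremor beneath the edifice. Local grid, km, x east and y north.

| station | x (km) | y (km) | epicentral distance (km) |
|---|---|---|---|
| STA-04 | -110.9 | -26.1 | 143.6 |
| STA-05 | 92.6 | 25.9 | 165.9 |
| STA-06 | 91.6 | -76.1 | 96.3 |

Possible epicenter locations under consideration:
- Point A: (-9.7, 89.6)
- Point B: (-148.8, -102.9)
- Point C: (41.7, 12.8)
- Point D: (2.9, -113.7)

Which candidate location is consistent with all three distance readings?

For each candidate, compare |candidate − station| to the reported distance:
Point A: residuals STA-04 10.1, STA-05 45.4, STA-06 97.9 → max 97.9 km
Point B: residuals STA-04 58.0, STA-05 107.7, STA-06 145.6 → max 145.6 km
Point C: residuals STA-04 13.9, STA-05 113.3, STA-06 5.6 → max 113.3 km
Point D: residuals STA-04 0.0, STA-05 0.0, STA-06 0.0 → max 0.0 km
Only Point D has all residuals ≈ 0.

Point D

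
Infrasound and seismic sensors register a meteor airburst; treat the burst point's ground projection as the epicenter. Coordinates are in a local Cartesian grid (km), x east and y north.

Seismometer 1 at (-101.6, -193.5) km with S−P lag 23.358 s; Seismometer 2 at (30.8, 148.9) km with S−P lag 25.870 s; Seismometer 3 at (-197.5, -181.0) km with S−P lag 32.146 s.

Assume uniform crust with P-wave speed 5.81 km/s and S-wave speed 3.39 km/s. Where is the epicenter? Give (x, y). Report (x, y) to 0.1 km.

35.3 km east, -61.6 km north

Distance from S−P lag: d = Δt · v_P v_S / (v_P − v_S) = Δt · (5.81·3.39)/(5.81−3.39) ≈ 8.1388·Δt.
So d_Seismometer 1 = 190.11, d_Seismometer 2 = 210.55, d_Seismometer 3 = 261.63 km.
Circle about each station: (x + 101.6)² + (y + 193.5)² = 190.11²; (x − 30.8)² + (y − 148.9)² = 210.55²; (x + 197.5)² + (y + 181.0)² = 261.63².
Subtracting the Seismometer 1 equation from the Seismometer 2 and Seismometer 3 equations removes the quadratic terms:
264.8 x + 684.8 y = -32834.45
-191.8 x + 25.0 y = -8306.00
Solving the 2×2 system: x ≈ 35.3, y ≈ -61.6 km.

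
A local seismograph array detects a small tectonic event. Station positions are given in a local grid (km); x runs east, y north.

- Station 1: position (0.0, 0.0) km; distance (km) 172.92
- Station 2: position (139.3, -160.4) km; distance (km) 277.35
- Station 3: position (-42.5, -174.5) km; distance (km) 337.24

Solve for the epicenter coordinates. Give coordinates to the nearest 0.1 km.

127.6 km east, 116.7 km north

Circle about each station: x² + y² = 172.92²; (x − 139.3)² + (y + 160.4)² = 277.35²; (x + 42.5)² + (y + 174.5)² = 337.24².
Subtracting the Station 1 equation from the Station 2 and Station 3 equations removes the quadratic terms:
278.6 x − 320.8 y = -1889.05
-85.0 x − 349.0 y = -51572.99
Solving the 2×2 system: x ≈ 127.6, y ≈ 116.7 km.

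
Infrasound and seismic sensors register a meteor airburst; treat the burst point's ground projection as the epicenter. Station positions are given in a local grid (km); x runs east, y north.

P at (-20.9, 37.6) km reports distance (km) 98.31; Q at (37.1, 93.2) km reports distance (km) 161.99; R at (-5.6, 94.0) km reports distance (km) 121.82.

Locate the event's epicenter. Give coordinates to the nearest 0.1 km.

-118.6 km east, 48.5 km north

Circle about each station: (x + 20.9)² + (y − 37.6)² = 98.31²; (x − 37.1)² + (y − 93.2)² = 161.99²; (x + 5.6)² + (y − 94.0)² = 121.82².
Subtracting the P equation from the Q and R equations removes the quadratic terms:
116.0 x + 111.2 y = -8363.82
30.6 x + 112.8 y = 1841.53
Solving the 2×2 system: x ≈ -118.6, y ≈ 48.5 km.
Check against P (with the unrounded x, y): √((x + 20.9)²+(y − 37.6)²) = 98.30 ≈ 98.31 km. ✓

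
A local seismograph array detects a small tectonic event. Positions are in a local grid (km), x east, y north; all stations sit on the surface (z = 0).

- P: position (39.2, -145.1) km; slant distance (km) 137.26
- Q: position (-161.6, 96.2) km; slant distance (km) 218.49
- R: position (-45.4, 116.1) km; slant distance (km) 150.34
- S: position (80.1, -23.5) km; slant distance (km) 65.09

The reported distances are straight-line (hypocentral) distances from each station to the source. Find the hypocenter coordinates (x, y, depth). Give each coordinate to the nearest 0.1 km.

x ≈ 25.0 km, y ≈ -12.6 km, depth ≈ 32.9 km

Each station gives a sphere (x−x_i)² + (y−y_i)² + z² = d_i² (stations at z=0).
Subtracting the P sphere from Q and R: z² cancels, leaving linear equations in x and y:
-401.6 x + 482.6 y = -16119.22
-169.2 x + 522.4 y = -10812.09
Solving: x ≈ 24.994, y ≈ -12.602 km (keep extra digits for the depth step; rounded: 25.0, -12.6).
Then from the P sphere: z² = 137.26² − (x − 39.2)² − (y + 145.1)² with x = 24.994, y = -12.602, so z ≈ 32.906 ≈ 32.9 km.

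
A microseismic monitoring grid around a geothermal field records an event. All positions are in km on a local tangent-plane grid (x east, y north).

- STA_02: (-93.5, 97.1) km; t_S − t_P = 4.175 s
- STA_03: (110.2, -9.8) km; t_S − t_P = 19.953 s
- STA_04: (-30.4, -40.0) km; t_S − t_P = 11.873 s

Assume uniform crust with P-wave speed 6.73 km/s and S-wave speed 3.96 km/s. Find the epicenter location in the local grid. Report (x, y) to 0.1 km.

-64.9 km east, 68.9 km north

Distance from S−P lag: d = Δt · v_P v_S / (v_P − v_S) = Δt · (6.73·3.96)/(6.73−3.96) ≈ 9.6212·Δt.
So d_STA_02 = 40.17, d_STA_03 = 191.97, d_STA_04 = 114.23 km.
Circle about each station: (x + 93.5)² + (y − 97.1)² = 40.17²; (x − 110.2)² + (y + 9.8)² = 191.97²; (x + 30.4)² + (y + 40.0)² = 114.23².
Subtracting pairs of circle equations eliminates x²+y² and gives linear equations (the radical axes):
407.4 x − 213.8 y = -41169.43
126.2 x − 274.2 y = -27081.36
Solving the 2×2 system: x ≈ -64.9, y ≈ 68.9 km.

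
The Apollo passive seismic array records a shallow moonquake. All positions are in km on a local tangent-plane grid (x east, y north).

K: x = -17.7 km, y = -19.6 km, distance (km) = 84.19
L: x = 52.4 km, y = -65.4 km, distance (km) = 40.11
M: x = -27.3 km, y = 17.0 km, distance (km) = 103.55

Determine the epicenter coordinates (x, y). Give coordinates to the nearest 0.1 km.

Circle about each station: (x + 17.7)² + (y + 19.6)² = 84.19²; (x − 52.4)² + (y + 65.4)² = 40.11²; (x + 27.3)² + (y − 17.0)² = 103.55².
Subtracting the K equation from the L and M equations removes the quadratic terms:
140.2 x − 91.6 y = 11804.61
-19.2 x + 73.2 y = -3297.81
Solving the 2×2 system: x ≈ 66.1, y ≈ -27.7 km.
Check against K (with the unrounded x, y): √((x + 17.7)²+(y + 19.6)²) = 84.18 ≈ 84.19 km. ✓

x ≈ 66.1 km, y ≈ -27.7 km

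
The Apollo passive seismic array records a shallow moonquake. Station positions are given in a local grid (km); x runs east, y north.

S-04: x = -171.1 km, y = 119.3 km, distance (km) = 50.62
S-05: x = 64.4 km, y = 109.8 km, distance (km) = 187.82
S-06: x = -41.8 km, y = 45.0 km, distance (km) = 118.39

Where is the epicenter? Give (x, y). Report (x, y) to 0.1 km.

-122.1 km east, 132.0 km north

Circle about each station: (x + 171.1)² + (y − 119.3)² = 50.62²; (x − 64.4)² + (y − 109.8)² = 187.82²; (x + 41.8)² + (y − 45.0)² = 118.39².
Subtracting the S-04 equation from the S-05 and S-06 equations removes the quadratic terms:
471.0 x − 19.0 y = -60018.27
258.6 x − 148.6 y = -51189.27
Solving the 2×2 system: x ≈ -122.1, y ≈ 132.0 km.
Check against S-04 (with the unrounded x, y): √((x + 171.1)²+(y − 119.3)²) = 50.61 ≈ 50.62 km. ✓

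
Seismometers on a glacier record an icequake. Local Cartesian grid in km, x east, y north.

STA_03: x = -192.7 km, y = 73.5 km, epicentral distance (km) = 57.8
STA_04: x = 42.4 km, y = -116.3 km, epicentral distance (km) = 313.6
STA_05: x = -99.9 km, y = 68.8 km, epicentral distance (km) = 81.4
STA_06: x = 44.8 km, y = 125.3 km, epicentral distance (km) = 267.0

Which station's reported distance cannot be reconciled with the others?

STA_06

Solve using three stations at a time. Using STA_03, STA_04, STA_05 (subtract circle equations pairwise → linear system) gives (x, y) ≈ (-161.4, 122.0).
Distances from that point to each station vs reported:
  STA_03: calculated 57.7 vs reported 57.8 → residual 0.1 km
  STA_04: calculated 313.6 vs reported 313.6 → residual 0.0 km
  STA_05: calculated 81.3 vs reported 81.4 → residual 0.1 km
  STA_06: calculated 206.3 vs reported 267.0 → residual 60.7 km
STA_03, STA_04, STA_05 are mutually consistent (residuals ≈ 0); STA_06 is off by 60.7 km.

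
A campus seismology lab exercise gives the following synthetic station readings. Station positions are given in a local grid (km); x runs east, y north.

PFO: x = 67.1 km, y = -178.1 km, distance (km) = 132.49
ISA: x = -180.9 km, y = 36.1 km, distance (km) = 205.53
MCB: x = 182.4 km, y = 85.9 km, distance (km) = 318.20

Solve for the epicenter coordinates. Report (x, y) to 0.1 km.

(-54.8, -126.2)

Circle about each station: (x − 67.1)² + (y + 178.1)² = 132.49²; (x + 180.9)² + (y − 36.1)² = 205.53²; (x − 182.4)² + (y − 85.9)² = 318.20².
Subtracting pairs of circle equations eliminates x²+y² and gives linear equations (the radical axes):
-496.0 x + 428.4 y = -26882.98
230.6 x + 528.0 y = -79271.09
Solving the 2×2 system: x ≈ -54.8, y ≈ -126.2 km.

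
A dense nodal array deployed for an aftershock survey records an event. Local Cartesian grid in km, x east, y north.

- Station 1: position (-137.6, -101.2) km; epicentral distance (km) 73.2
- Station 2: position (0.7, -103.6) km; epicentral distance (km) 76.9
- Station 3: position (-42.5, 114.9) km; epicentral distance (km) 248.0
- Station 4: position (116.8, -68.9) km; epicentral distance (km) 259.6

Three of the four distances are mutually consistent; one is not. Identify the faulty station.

Solve using three stations at a time. Using Station 1, Station 2, Station 3 (subtract circle equations pairwise → linear system) gives (x, y) ≈ (-71.0, -131.5).
Distances from that point to each station vs reported:
  Station 1: calculated 73.2 vs reported 73.2 → residual 0.0 km
  Station 2: calculated 76.9 vs reported 76.9 → residual 0.0 km
  Station 3: calculated 248.0 vs reported 248.0 → residual 0.0 km
  Station 4: calculated 197.9 vs reported 259.6 → residual 61.7 km
Station 1, Station 2, Station 3 are mutually consistent (residuals ≈ 0); Station 4 is off by 61.7 km.

Station 4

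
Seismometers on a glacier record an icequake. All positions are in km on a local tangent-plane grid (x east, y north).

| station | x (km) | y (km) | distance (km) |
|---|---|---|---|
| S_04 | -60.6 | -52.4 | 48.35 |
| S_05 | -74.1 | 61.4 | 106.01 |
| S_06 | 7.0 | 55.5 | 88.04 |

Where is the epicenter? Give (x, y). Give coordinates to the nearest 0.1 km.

Circle about each station: (x + 60.6)² + (y + 52.4)² = 48.35²; (x + 74.1)² + (y − 61.4)² = 106.01²; (x − 7.0)² + (y − 55.5)² = 88.04².
Subtracting pairs of circle equations eliminates x²+y² and gives linear equations (the radical axes):
-27.0 x + 227.6 y = -6057.75
135.2 x + 215.8 y = -8702.19
Solving the 2×2 system: x ≈ -18.4, y ≈ -28.8 km.

(-18.4, -28.8)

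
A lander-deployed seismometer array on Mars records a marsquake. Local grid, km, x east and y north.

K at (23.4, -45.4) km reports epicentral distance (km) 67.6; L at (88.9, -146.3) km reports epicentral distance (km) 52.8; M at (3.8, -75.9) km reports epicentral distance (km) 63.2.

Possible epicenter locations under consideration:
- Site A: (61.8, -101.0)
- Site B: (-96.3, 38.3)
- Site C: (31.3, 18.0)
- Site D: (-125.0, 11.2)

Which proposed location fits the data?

Site A

For each candidate, compare |candidate − station| to the reported distance:
Site A: residuals K 0.0, L 0.0, M 0.0 → max 0.0 km
Site B: residuals K 78.5, L 208.7, M 88.7 → max 208.7 km
Site C: residuals K 3.7, L 121.3, M 34.6 → max 121.3 km
Site D: residuals K 91.2, L 212.8, M 92.3 → max 212.8 km
Only Site A has all residuals ≈ 0.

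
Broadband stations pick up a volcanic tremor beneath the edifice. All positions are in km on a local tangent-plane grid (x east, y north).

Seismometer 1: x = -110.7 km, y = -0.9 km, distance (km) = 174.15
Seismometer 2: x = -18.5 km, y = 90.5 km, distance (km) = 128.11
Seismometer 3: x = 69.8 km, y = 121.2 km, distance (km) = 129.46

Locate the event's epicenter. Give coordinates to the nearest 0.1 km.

(63.3, -8.1)

Circle about each station: (x + 110.7)² + (y + 0.9)² = 174.15²; (x + 18.5)² + (y − 90.5)² = 128.11²; (x − 69.8)² + (y − 121.2)² = 129.46².
Subtracting pairs of circle equations eliminates x²+y² and gives linear equations (the radical axes):
184.4 x + 182.8 y = 10193.25
361.0 x + 244.2 y = 20874.51
Solving the 2×2 system: x ≈ 63.3, y ≈ -8.1 km.
Check against Seismometer 1 (with the unrounded x, y): √((x + 110.7)²+(y + 0.9)²) = 174.14 ≈ 174.15 km. ✓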